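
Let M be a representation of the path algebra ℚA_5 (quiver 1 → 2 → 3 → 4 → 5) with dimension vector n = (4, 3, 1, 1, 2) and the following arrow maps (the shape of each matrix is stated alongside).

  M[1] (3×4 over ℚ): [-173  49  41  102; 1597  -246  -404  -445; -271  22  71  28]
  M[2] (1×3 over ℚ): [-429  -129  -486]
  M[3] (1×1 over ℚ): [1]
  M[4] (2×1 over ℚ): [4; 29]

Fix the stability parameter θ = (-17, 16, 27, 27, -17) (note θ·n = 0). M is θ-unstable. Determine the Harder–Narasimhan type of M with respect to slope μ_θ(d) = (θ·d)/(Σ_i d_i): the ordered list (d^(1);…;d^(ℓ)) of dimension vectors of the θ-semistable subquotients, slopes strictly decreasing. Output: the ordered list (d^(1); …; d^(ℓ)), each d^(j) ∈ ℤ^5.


Via rank(M_{q-1}∘⋯∘M_p): M ≅ I[1,1], I[1,2]^2, I[1,5], I[5,5].
μ_θ-semistable layers: μ^(1)=16; μ^(2)=53/4; μ^(3)=-17

((0, 2, 0, 0, 0); (0, 1, 1, 1, 1); (4, 0, 0, 0, 1))


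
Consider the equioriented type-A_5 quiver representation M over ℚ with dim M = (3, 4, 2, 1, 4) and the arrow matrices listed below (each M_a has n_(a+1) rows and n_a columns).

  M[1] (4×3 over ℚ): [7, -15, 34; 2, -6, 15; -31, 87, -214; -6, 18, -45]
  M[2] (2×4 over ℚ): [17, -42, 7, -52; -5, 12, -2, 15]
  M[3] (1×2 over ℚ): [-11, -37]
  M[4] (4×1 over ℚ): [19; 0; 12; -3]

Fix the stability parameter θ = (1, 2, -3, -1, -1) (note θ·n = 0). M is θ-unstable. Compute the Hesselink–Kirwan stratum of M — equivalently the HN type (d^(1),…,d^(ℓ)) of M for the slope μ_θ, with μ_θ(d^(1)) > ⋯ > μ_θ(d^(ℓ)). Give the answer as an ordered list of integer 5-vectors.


Interval decomposition of M: I[1,1], I[1,2], I[1,5], I[2,2], I[2,3], I[5,5]^3.
HN type (ℓ=5): μ^(1)=2; μ^(2)=1; μ^(3)=-2/5; μ^(4)=-1/2; μ^(5)=-1

((0, 2, 0, 0, 0); (2, 0, 0, 0, 0); (1, 1, 1, 1, 1); (0, 1, 1, 0, 0); (0, 0, 0, 0, 3))


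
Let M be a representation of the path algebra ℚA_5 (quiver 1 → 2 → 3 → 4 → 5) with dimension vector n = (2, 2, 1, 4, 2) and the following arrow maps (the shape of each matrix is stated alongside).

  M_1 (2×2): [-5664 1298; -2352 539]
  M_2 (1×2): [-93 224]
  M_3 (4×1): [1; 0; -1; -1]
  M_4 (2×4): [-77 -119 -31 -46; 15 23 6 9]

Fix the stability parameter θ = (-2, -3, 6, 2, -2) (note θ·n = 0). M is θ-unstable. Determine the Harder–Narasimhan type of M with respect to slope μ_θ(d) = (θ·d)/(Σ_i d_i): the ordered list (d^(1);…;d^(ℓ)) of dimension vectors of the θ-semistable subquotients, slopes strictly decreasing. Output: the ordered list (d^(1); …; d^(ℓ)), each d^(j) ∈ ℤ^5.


Barcode: M ≅ I[1,1], I[1,4], I[2,2], I[4,4], I[4,5]^2. HN layers by μ_θ (6 steps, strictly decreasing):
  μ^(1)=4; μ^(2)=2; μ^(3)=0; μ^(4)=-2; μ^(5)=-5/2; μ^(6)=-3

((0, 0, 1, 1, 0); (0, 0, 0, 1, 0); (0, 0, 0, 2, 2); (1, 0, 0, 0, 0); (1, 1, 0, 0, 0); (0, 1, 0, 0, 0))


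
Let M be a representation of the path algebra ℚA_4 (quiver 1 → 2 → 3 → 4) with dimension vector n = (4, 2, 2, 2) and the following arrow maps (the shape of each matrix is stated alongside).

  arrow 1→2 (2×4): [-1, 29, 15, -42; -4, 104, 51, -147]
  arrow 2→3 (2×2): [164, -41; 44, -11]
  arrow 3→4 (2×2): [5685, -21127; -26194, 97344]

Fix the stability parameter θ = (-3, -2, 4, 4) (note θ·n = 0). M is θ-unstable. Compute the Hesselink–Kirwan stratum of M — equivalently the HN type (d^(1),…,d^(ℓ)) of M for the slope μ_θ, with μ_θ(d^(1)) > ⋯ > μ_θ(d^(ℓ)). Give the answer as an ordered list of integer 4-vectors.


Interval decomposition of M: I[1,1]^2, I[1,2], I[1,4], I[3,4].
HN type (ℓ=3): μ^(1)=4; μ^(2)=-2; μ^(3)=-3

((0, 0, 2, 2); (0, 2, 0, 0); (4, 0, 0, 0))


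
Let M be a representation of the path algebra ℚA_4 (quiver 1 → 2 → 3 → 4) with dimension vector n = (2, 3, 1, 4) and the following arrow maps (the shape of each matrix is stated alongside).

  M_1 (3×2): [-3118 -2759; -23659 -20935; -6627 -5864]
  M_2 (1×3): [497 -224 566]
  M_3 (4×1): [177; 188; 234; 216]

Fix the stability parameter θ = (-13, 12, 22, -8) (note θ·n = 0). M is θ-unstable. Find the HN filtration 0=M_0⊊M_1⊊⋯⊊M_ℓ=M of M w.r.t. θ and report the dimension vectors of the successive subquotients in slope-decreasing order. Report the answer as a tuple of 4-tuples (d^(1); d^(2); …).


Barcode: M ≅ I[1,2], I[1,4], I[2,2], I[4,4]^3. HN layers by μ_θ (4 steps, strictly decreasing):
  μ^(1)=12; μ^(2)=26/3; μ^(3)=-8; μ^(4)=-13

((0, 2, 0, 0); (0, 1, 1, 1); (0, 0, 0, 3); (2, 0, 0, 0))


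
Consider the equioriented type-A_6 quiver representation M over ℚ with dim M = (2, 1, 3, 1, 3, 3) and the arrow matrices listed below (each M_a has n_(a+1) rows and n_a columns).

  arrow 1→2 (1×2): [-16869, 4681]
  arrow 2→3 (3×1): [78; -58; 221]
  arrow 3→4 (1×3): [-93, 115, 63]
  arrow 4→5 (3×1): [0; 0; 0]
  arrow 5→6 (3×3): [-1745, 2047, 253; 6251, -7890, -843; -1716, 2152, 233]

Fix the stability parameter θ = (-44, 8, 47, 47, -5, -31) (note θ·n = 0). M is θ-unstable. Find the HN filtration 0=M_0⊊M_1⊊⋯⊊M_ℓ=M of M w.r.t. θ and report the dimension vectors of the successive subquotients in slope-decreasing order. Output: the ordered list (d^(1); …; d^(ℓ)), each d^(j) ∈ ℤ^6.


Via rank(M_{q-1}∘⋯∘M_p): M ≅ I[1,1], I[1,4], I[3,3]^2, I[5,6]^3.
μ_θ-semistable layers: μ^(1)=47; μ^(2)=8; μ^(3)=-18; μ^(4)=-44

((0, 0, 3, 1, 0, 0); (0, 1, 0, 0, 0, 0); (0, 0, 0, 0, 3, 3); (2, 0, 0, 0, 0, 0))


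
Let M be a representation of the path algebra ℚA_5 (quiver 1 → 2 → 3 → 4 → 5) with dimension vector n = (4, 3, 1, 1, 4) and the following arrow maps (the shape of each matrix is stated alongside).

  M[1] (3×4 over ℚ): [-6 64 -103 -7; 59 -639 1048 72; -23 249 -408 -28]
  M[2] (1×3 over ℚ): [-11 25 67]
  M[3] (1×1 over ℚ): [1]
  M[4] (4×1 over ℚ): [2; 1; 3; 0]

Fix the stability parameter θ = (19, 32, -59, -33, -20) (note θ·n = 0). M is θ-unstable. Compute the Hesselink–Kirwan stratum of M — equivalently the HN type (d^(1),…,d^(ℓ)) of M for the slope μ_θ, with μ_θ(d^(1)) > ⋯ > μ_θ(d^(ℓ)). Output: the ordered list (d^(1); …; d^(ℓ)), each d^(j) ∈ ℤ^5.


Interval decomposition of M: I[1,1], I[1,2]^2, I[1,5], I[5,5]^3.
HN type (ℓ=4): μ^(1)=32; μ^(2)=19; μ^(3)=-61/5; μ^(4)=-20

((0, 2, 0, 0, 0); (3, 0, 0, 0, 0); (1, 1, 1, 1, 1); (0, 0, 0, 0, 3))


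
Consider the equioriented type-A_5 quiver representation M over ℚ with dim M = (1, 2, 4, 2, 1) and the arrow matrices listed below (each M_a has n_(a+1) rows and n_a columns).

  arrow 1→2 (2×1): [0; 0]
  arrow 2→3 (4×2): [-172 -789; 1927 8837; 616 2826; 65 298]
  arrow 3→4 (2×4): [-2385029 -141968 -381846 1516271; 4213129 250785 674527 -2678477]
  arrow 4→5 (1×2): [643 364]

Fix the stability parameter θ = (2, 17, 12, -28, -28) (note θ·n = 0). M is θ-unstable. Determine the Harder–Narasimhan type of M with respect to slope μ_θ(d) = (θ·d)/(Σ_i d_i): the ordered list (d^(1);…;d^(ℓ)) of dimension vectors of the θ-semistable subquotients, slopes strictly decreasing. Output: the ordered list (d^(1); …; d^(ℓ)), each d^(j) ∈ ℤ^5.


Barcode: M ≅ I[1,1], I[2,4], I[2,5], I[3,3]^2. HN layers by μ_θ (4 steps, strictly decreasing):
  μ^(1)=12; μ^(2)=2; μ^(3)=1/3; μ^(4)=-27/4

((0, 0, 2, 0, 0); (1, 0, 0, 0, 0); (0, 1, 1, 1, 0); (0, 1, 1, 1, 1))


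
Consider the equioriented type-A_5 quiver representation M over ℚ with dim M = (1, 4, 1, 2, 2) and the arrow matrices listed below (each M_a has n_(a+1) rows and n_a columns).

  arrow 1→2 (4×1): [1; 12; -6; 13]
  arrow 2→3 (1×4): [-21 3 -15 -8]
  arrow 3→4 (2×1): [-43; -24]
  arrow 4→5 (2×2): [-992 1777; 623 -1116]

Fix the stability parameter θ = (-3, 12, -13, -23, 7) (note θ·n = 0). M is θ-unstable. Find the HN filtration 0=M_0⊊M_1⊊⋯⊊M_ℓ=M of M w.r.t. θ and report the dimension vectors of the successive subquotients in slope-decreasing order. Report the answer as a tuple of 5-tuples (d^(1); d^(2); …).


Interval decomposition of M: I[1,5], I[2,2]^3, I[4,5].
HN type (ℓ=4): μ^(1)=12; μ^(2)=7; μ^(3)=-27/4; μ^(4)=-23

((0, 3, 0, 0, 0); (0, 0, 0, 0, 2); (1, 1, 1, 1, 0); (0, 0, 0, 1, 0))


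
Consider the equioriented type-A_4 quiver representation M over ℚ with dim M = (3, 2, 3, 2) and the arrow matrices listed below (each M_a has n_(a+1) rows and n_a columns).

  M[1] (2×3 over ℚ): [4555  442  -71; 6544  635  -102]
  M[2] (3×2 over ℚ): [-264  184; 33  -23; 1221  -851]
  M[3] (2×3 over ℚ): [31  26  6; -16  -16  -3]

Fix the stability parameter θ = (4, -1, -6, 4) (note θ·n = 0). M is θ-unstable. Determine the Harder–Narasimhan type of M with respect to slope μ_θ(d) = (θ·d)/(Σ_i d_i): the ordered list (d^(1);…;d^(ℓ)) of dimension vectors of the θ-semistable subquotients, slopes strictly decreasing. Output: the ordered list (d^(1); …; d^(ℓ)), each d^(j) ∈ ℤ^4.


Via rank(M_{q-1}∘⋯∘M_p): M ≅ I[1,1], I[1,2], I[1,4], I[3,3], I[3,4].
μ_θ-semistable layers: μ^(1)=4; μ^(2)=3/2; μ^(3)=-1; μ^(4)=-6

((1, 0, 0, 2); (1, 1, 0, 0); (1, 1, 1, 0); (0, 0, 2, 0))


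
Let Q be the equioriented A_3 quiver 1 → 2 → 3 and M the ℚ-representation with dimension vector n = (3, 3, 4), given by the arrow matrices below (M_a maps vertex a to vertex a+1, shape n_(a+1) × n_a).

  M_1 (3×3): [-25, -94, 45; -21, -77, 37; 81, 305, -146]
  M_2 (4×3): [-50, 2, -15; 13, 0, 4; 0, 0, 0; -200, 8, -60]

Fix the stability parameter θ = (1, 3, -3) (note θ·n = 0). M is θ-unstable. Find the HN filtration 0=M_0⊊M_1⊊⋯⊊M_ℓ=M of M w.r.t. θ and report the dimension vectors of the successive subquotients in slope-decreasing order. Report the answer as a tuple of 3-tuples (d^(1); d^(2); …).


Via rank(M_{q-1}∘⋯∘M_p): M ≅ I[1,2], I[1,3]^2, I[3,3]^2.
μ_θ-semistable layers: μ^(1)=3; μ^(2)=1; μ^(3)=1/3; μ^(4)=-3

((0, 1, 0); (1, 0, 0); (2, 2, 2); (0, 0, 2))


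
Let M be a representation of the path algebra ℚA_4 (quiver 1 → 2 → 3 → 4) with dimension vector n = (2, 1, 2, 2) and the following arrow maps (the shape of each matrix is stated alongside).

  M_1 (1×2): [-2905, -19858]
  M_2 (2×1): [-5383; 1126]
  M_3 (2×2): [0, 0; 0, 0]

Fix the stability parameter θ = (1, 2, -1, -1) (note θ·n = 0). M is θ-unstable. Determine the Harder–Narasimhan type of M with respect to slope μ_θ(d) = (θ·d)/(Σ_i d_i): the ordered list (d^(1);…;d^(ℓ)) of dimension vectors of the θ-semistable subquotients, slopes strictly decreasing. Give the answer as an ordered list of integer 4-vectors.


Via rank(M_{q-1}∘⋯∘M_p): M ≅ I[1,1], I[1,3], I[3,3], I[4,4]^2.
μ_θ-semistable layers: μ^(1)=1; μ^(2)=2/3; μ^(3)=-1

((1, 0, 0, 0); (1, 1, 1, 0); (0, 0, 1, 2))


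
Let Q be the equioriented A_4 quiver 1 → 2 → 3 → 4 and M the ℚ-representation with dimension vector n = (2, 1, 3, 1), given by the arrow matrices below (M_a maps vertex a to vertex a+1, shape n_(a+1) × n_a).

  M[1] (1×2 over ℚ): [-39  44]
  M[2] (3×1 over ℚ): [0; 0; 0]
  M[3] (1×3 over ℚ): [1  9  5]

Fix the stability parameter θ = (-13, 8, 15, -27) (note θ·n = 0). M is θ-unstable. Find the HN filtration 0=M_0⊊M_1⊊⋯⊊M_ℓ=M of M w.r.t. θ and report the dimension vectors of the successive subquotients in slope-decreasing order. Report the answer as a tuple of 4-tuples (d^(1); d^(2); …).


Via rank(M_{q-1}∘⋯∘M_p): M ≅ I[1,1], I[1,2], I[3,3]^2, I[3,4].
μ_θ-semistable layers: μ^(1)=15; μ^(2)=8; μ^(3)=-6; μ^(4)=-13

((0, 0, 2, 0); (0, 1, 0, 0); (0, 0, 1, 1); (2, 0, 0, 0))


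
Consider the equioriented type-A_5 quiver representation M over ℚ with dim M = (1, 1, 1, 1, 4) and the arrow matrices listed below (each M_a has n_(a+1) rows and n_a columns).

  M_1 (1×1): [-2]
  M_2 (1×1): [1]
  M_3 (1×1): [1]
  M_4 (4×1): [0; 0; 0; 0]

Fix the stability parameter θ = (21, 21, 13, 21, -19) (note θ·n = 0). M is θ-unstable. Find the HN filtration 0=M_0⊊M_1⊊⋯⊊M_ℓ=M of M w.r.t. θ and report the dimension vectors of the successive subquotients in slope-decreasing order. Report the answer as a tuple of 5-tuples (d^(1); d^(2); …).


Via rank(M_{q-1}∘⋯∘M_p): M ≅ I[1,4], I[5,5]^4.
μ_θ-semistable layers: μ^(1)=21; μ^(2)=55/3; μ^(3)=-19

((0, 0, 0, 1, 0); (1, 1, 1, 0, 0); (0, 0, 0, 0, 4))


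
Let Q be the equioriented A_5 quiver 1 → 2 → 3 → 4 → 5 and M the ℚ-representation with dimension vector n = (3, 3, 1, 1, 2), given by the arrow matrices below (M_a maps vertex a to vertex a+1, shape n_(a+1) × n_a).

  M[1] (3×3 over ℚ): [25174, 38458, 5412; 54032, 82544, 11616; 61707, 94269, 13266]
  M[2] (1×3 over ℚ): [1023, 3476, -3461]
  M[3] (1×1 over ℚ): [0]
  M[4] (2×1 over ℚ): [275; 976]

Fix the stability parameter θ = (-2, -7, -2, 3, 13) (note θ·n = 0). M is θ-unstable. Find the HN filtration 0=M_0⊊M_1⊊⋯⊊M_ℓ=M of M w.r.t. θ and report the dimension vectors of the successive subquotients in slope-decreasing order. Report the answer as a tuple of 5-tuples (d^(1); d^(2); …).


Via rank(M_{q-1}∘⋯∘M_p): M ≅ I[1,1]^2, I[1,3], I[2,2]^2, I[4,5], I[5,5].
μ_θ-semistable layers: μ^(1)=13; μ^(2)=3; μ^(3)=-2; μ^(4)=-9/2; μ^(5)=-7

((0, 0, 0, 0, 2); (0, 0, 0, 1, 0); (2, 0, 1, 0, 0); (1, 1, 0, 0, 0); (0, 2, 0, 0, 0))


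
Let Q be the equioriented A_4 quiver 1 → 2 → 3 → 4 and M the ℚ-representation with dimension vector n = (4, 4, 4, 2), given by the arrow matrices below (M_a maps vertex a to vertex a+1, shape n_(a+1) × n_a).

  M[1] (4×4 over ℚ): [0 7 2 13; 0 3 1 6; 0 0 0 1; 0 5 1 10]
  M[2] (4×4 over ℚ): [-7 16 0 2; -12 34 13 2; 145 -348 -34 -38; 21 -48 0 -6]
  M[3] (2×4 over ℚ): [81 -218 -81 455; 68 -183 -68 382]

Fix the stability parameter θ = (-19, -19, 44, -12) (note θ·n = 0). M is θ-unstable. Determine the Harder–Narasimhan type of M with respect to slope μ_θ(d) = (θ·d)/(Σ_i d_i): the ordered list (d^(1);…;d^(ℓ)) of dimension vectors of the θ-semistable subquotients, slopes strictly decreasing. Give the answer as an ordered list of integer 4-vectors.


Via rank(M_{q-1}∘⋯∘M_p): M ≅ I[1,1], I[1,3], I[1,4]^2, I[2,2], I[3,3].
μ_θ-semistable layers: μ^(1)=44; μ^(2)=16; μ^(3)=-19

((0, 0, 2, 0); (0, 0, 2, 2); (4, 4, 0, 0))


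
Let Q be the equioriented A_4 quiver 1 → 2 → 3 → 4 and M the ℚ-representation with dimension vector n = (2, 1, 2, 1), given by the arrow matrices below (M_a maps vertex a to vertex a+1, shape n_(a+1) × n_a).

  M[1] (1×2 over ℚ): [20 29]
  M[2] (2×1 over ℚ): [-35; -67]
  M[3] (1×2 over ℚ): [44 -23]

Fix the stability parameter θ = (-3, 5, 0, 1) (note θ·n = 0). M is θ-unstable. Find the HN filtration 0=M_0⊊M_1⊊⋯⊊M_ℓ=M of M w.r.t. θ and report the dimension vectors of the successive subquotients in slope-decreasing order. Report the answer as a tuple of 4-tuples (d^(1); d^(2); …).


Barcode: M ≅ I[1,1], I[1,4], I[3,3]. HN layers by μ_θ (3 steps, strictly decreasing):
  μ^(1)=2; μ^(2)=0; μ^(3)=-3

((0, 1, 1, 1); (0, 0, 1, 0); (2, 0, 0, 0))


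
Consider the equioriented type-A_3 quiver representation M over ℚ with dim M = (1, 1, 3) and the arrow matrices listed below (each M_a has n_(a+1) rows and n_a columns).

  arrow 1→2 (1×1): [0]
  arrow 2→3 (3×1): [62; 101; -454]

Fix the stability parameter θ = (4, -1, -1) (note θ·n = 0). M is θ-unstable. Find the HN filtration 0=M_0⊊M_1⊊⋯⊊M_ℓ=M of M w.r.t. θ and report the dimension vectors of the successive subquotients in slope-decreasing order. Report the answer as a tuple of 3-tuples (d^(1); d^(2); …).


Interval decomposition of M: I[1,1], I[2,3], I[3,3]^2.
HN type (ℓ=2): μ^(1)=4; μ^(2)=-1

((1, 0, 0); (0, 1, 3))


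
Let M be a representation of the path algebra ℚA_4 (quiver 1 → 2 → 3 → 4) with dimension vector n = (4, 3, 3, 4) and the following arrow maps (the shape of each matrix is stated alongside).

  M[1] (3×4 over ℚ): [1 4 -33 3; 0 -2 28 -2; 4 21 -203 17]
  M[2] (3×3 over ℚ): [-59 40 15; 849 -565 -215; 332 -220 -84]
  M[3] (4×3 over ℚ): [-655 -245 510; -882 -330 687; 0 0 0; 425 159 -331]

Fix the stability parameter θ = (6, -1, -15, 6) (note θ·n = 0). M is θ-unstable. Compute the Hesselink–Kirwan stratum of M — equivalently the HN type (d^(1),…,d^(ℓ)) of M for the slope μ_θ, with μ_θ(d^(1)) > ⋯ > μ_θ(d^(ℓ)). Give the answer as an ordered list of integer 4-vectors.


Interval decomposition of M: I[1,1], I[1,2], I[1,3], I[1,4], I[3,4], I[4,4]^2.
HN type (ℓ=4): μ^(1)=6; μ^(2)=5/2; μ^(3)=-10/3; μ^(4)=-15

((1, 0, 0, 4); (1, 1, 0, 0); (2, 2, 2, 0); (0, 0, 1, 0))


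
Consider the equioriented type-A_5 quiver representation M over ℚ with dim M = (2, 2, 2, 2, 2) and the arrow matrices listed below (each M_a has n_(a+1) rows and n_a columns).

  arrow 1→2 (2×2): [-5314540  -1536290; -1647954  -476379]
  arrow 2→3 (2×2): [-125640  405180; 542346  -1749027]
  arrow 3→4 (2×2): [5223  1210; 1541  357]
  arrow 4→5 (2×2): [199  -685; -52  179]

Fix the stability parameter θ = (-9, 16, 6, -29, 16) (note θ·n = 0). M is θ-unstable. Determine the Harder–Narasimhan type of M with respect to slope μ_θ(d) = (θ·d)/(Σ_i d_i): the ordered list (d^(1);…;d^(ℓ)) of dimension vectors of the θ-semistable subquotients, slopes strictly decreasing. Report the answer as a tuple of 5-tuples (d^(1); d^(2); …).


Interval decomposition of M: I[1,1], I[1,5], I[2,2], I[3,5].
HN type (ℓ=4): μ^(1)=16; μ^(2)=-7/3; μ^(3)=-9; μ^(4)=-23/2

((0, 1, 0, 0, 2); (0, 1, 1, 1, 0); (2, 0, 0, 0, 0); (0, 0, 1, 1, 0))


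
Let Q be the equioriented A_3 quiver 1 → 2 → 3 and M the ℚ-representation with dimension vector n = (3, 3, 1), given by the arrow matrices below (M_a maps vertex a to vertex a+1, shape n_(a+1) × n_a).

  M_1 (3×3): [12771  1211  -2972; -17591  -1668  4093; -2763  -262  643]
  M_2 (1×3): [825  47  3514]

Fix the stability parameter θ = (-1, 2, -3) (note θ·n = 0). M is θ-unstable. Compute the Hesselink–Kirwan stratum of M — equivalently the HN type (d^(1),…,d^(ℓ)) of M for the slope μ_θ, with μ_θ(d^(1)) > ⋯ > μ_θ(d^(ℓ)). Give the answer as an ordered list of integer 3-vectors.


Interval decomposition of M: I[1,1], I[1,2], I[1,3], I[2,2].
HN type (ℓ=3): μ^(1)=2; μ^(2)=-1/2; μ^(3)=-1

((0, 2, 0); (0, 1, 1); (3, 0, 0))


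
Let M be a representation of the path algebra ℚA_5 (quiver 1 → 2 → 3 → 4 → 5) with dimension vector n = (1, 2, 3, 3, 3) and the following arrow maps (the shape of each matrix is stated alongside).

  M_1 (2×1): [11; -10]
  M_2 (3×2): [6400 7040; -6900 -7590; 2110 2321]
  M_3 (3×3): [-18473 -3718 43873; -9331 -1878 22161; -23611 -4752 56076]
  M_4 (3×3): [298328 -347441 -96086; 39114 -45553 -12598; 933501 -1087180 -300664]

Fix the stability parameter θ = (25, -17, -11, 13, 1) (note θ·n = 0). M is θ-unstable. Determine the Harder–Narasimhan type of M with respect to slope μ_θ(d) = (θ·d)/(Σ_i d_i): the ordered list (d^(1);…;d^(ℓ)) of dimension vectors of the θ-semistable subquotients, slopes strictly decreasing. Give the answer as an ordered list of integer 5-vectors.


Via rank(M_{q-1}∘⋯∘M_p): M ≅ I[1,2], I[2,5], I[3,3], I[3,5], I[4,4], I[5,5].
μ_θ-semistable layers: μ^(1)=13; μ^(2)=7; μ^(3)=4; μ^(4)=1; μ^(5)=-11; μ^(6)=-17

((0, 0, 0, 1, 0); (0, 0, 0, 2, 2); (1, 1, 0, 0, 0); (0, 0, 0, 0, 1); (0, 0, 3, 0, 0); (0, 1, 0, 0, 0))


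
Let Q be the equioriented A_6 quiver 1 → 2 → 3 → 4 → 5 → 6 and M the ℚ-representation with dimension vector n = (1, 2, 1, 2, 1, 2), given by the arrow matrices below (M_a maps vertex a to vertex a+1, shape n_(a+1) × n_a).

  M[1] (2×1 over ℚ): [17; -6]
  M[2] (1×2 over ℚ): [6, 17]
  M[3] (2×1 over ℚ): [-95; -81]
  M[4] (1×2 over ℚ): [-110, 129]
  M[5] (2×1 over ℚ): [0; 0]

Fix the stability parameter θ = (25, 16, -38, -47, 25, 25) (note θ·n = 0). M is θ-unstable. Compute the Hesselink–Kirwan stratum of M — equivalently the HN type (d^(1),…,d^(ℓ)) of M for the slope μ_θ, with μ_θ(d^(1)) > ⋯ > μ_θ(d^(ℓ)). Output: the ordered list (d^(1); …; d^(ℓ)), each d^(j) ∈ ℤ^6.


Via rank(M_{q-1}∘⋯∘M_p): M ≅ I[1,2], I[2,5], I[4,4], I[6,6]^2.
μ_θ-semistable layers: μ^(1)=25; μ^(2)=41/2; μ^(3)=-23; μ^(4)=-47

((0, 0, 0, 0, 1, 2); (1, 1, 0, 0, 0, 0); (0, 1, 1, 1, 0, 0); (0, 0, 0, 1, 0, 0))


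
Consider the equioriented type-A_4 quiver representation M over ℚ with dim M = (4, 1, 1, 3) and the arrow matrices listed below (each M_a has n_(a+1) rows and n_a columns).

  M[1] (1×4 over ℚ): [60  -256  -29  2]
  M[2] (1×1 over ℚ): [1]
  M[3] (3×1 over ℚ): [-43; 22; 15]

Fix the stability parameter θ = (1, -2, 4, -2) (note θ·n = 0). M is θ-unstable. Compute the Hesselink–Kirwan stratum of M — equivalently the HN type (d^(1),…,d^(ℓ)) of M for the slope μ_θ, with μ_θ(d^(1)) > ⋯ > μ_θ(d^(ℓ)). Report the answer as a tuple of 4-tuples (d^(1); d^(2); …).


Barcode: M ≅ I[1,1]^3, I[1,4], I[4,4]^2. HN layers by μ_θ (3 steps, strictly decreasing):
  μ^(1)=1; μ^(2)=-1/2; μ^(3)=-2

((3, 0, 1, 1); (1, 1, 0, 0); (0, 0, 0, 2))


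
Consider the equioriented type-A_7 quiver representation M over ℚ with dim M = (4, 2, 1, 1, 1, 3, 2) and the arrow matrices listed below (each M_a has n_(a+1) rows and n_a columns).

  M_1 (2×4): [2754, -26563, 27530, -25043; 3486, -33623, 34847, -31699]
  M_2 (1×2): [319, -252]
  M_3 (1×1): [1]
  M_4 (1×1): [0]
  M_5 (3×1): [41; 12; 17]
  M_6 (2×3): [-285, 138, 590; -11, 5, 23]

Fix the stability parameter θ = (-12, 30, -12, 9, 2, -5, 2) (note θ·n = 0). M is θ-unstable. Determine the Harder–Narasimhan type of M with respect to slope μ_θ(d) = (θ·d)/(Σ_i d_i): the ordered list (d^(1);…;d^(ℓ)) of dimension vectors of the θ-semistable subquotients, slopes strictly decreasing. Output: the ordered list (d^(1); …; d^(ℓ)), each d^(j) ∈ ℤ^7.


Barcode: M ≅ I[1,1]^2, I[1,2], I[1,4], I[5,7], I[6,6], I[6,7]. HN layers by μ_θ (6 steps, strictly decreasing):
  μ^(1)=30; μ^(2)=9; μ^(3)=2; μ^(4)=-3/2; μ^(5)=-5; μ^(6)=-12

((0, 1, 0, 0, 0, 0, 0); (0, 1, 1, 1, 0, 0, 0); (0, 0, 0, 0, 0, 0, 2); (0, 0, 0, 0, 1, 1, 0); (0, 0, 0, 0, 0, 2, 0); (4, 0, 0, 0, 0, 0, 0))


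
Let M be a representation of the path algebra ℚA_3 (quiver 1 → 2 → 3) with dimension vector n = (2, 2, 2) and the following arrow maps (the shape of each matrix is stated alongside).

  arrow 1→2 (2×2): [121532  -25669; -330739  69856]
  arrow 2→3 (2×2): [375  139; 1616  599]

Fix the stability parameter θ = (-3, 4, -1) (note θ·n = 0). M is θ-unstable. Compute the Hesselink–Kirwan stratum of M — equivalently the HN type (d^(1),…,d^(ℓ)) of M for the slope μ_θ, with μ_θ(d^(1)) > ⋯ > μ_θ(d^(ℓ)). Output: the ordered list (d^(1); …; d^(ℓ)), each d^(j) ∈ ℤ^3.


Barcode: M ≅ I[1,3]^2. HN layers by μ_θ (2 steps, strictly decreasing):
  μ^(1)=3/2; μ^(2)=-3

((0, 2, 2); (2, 0, 0))


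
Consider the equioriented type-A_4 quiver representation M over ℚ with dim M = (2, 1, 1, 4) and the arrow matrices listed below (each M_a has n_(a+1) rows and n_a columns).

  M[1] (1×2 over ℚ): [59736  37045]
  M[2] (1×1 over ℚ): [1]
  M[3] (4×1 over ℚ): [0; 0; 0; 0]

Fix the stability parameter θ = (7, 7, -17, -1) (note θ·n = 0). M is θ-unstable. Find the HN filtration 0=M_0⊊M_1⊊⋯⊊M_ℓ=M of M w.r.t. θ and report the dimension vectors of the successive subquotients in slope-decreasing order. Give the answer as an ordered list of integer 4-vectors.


Interval decomposition of M: I[1,1], I[1,3], I[4,4]^4.
HN type (ℓ=2): μ^(1)=7; μ^(2)=-1

((1, 0, 0, 0); (1, 1, 1, 4))


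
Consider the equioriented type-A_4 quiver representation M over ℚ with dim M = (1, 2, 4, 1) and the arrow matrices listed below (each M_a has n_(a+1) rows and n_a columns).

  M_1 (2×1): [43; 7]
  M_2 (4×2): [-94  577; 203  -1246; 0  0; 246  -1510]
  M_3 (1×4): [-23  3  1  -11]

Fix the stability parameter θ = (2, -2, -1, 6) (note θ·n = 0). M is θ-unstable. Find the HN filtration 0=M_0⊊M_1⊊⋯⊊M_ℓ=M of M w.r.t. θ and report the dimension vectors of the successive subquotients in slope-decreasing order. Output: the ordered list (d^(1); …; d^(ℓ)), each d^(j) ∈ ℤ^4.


Barcode: M ≅ I[1,4], I[2,3], I[3,3]^2. HN layers by μ_θ (4 steps, strictly decreasing):
  μ^(1)=6; μ^(2)=-1/3; μ^(3)=-1; μ^(4)=-2

((0, 0, 0, 1); (1, 1, 1, 0); (0, 0, 3, 0); (0, 1, 0, 0))


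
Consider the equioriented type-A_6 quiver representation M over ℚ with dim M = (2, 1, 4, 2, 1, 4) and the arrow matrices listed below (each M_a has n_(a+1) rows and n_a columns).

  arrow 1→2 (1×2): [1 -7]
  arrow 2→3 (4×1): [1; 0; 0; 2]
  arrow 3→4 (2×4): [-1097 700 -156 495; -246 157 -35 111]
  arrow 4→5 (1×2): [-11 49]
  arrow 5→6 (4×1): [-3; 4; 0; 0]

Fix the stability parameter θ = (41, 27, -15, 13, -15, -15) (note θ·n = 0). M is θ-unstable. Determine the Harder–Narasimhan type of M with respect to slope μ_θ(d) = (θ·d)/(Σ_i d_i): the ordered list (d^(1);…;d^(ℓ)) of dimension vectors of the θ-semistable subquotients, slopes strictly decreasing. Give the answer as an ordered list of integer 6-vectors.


Barcode: M ≅ I[1,1], I[1,6], I[3,3]^2, I[3,4], I[6,6]^3. HN layers by μ_θ (4 steps, strictly decreasing):
  μ^(1)=41; μ^(2)=13; μ^(3)=6; μ^(4)=-15

((1, 0, 0, 0, 0, 0); (0, 0, 0, 1, 0, 0); (1, 1, 1, 1, 1, 1); (0, 0, 3, 0, 0, 3))


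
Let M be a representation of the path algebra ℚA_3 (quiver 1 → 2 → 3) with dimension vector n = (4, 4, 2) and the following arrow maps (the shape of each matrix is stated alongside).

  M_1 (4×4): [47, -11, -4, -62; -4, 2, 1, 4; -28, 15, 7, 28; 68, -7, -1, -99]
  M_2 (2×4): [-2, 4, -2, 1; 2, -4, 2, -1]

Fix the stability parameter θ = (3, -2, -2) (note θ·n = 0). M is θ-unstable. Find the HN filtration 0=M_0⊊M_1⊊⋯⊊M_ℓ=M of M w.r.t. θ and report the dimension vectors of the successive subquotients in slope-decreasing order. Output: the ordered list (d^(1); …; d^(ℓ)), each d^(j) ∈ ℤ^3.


Interval decomposition of M: I[1,2]^3, I[1,3], I[3,3].
HN type (ℓ=3): μ^(1)=1/2; μ^(2)=-1/3; μ^(3)=-2

((3, 3, 0); (1, 1, 1); (0, 0, 1))


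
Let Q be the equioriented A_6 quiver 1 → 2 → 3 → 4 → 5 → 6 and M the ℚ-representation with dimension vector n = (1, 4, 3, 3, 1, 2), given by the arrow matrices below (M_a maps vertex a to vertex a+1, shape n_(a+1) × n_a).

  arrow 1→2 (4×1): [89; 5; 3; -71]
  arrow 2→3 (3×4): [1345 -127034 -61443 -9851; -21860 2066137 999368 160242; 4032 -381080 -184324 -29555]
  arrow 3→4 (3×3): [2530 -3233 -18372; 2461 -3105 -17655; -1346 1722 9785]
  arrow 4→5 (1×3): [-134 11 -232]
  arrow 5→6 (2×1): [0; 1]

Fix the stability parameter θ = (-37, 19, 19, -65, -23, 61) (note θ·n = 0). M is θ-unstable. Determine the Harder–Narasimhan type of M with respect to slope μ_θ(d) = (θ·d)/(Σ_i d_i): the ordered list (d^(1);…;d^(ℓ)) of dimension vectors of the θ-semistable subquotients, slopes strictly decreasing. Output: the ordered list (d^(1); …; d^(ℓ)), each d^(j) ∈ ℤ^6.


Barcode: M ≅ I[1,6], I[2,2], I[2,4]^2, I[6,6]. HN layers by μ_θ (5 steps, strictly decreasing):
  μ^(1)=61; μ^(2)=19; μ^(3)=-9; μ^(4)=-25/2; μ^(5)=-37

((0, 0, 0, 0, 0, 2); (0, 1, 0, 0, 0, 0); (0, 2, 2, 2, 0, 0); (0, 1, 1, 1, 1, 0); (1, 0, 0, 0, 0, 0))


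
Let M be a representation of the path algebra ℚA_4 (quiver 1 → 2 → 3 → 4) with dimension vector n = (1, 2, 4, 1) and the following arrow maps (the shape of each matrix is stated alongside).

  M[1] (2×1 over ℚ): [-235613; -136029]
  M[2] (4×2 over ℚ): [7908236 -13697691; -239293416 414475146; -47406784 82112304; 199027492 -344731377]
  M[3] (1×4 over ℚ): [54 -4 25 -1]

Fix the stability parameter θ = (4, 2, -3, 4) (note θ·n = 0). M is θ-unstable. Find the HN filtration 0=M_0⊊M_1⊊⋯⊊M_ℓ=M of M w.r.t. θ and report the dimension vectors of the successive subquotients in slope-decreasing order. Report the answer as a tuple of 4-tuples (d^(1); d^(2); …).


Via rank(M_{q-1}∘⋯∘M_p): M ≅ I[1,4], I[2,2], I[3,3]^3.
μ_θ-semistable layers: μ^(1)=4; μ^(2)=2; μ^(3)=1; μ^(4)=-3

((0, 0, 0, 1); (0, 1, 0, 0); (1, 1, 1, 0); (0, 0, 3, 0))


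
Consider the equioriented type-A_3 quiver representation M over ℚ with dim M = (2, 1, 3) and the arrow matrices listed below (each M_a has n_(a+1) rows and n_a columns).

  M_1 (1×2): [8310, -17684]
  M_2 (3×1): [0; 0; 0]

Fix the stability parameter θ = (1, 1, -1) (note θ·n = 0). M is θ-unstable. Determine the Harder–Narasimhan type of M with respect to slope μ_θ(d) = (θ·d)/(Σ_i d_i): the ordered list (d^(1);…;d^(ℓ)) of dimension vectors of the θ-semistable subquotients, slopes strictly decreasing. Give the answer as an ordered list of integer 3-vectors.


Barcode: M ≅ I[1,1], I[1,2], I[3,3]^3. HN layers by μ_θ (2 steps, strictly decreasing):
  μ^(1)=1; μ^(2)=-1

((2, 1, 0); (0, 0, 3))


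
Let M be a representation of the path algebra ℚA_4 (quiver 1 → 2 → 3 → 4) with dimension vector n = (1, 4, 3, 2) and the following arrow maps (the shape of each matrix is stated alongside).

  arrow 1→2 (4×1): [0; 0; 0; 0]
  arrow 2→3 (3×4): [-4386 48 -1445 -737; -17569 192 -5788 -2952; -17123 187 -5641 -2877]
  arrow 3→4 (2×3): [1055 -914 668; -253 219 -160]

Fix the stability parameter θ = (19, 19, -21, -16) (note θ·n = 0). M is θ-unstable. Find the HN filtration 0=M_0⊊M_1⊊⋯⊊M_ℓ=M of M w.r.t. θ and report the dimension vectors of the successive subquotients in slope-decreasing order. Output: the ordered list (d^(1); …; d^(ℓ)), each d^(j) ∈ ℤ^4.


Via rank(M_{q-1}∘⋯∘M_p): M ≅ I[1,1], I[2,2], I[2,3], I[2,4]^2.
μ_θ-semistable layers: μ^(1)=19; μ^(2)=-1; μ^(3)=-6

((1, 1, 0, 0); (0, 1, 1, 0); (0, 2, 2, 2))


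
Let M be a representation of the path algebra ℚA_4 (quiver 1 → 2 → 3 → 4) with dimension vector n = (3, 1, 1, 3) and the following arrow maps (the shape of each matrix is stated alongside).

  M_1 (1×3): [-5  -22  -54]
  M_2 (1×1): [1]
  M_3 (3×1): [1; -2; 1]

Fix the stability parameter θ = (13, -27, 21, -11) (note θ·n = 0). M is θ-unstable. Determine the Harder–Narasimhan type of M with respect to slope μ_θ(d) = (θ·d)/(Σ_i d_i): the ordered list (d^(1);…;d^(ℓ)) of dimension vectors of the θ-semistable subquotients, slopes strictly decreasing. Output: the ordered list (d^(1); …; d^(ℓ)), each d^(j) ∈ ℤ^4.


Barcode: M ≅ I[1,1]^2, I[1,4], I[4,4]^2. HN layers by μ_θ (4 steps, strictly decreasing):
  μ^(1)=13; μ^(2)=5; μ^(3)=-7; μ^(4)=-11

((2, 0, 0, 0); (0, 0, 1, 1); (1, 1, 0, 0); (0, 0, 0, 2))


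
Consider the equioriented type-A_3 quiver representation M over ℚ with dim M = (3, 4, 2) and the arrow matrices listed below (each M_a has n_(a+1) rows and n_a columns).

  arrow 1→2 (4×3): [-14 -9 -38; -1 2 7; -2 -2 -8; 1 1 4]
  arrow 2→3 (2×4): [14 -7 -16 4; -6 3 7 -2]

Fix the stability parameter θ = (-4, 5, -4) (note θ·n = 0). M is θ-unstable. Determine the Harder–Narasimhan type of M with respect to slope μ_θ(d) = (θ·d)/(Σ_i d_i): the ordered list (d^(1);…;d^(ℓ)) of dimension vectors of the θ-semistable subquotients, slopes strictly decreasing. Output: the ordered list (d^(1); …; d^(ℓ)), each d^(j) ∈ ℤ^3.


Interval decomposition of M: I[1,2], I[1,3]^2, I[2,2].
HN type (ℓ=3): μ^(1)=5; μ^(2)=1/2; μ^(3)=-4

((0, 2, 0); (0, 2, 2); (3, 0, 0))


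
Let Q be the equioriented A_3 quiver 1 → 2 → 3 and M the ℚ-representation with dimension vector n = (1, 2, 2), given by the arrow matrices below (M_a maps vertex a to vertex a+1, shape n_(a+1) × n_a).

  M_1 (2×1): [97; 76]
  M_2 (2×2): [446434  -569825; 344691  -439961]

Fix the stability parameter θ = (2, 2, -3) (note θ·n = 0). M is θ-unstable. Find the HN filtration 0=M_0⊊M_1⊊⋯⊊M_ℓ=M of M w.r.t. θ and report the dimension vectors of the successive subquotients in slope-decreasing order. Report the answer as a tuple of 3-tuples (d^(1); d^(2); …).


Via rank(M_{q-1}∘⋯∘M_p): M ≅ I[1,3], I[2,3].
μ_θ-semistable layers: μ^(1)=1/3; μ^(2)=-1/2

((1, 1, 1); (0, 1, 1))


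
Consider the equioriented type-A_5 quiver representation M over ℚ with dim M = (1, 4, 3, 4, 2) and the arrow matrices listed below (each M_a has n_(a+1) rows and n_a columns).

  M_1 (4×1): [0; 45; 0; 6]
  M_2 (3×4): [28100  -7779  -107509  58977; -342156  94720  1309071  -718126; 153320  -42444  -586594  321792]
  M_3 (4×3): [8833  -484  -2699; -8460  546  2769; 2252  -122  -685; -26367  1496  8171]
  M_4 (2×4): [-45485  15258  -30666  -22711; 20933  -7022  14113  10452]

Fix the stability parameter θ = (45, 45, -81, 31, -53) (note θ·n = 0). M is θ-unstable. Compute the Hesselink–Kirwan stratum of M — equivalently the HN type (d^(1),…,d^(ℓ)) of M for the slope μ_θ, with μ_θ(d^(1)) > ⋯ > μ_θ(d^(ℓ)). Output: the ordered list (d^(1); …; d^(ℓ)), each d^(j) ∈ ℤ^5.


Barcode: M ≅ I[1,5], I[2,2]^2, I[2,3], I[3,5], I[4,4]^2. HN layers by μ_θ (6 steps, strictly decreasing):
  μ^(1)=45; μ^(2)=31; μ^(3)=-13/5; μ^(4)=-11; μ^(5)=-18; μ^(6)=-81

((0, 2, 0, 0, 0); (0, 0, 0, 2, 0); (1, 1, 1, 1, 1); (0, 0, 0, 1, 1); (0, 1, 1, 0, 0); (0, 0, 1, 0, 0))


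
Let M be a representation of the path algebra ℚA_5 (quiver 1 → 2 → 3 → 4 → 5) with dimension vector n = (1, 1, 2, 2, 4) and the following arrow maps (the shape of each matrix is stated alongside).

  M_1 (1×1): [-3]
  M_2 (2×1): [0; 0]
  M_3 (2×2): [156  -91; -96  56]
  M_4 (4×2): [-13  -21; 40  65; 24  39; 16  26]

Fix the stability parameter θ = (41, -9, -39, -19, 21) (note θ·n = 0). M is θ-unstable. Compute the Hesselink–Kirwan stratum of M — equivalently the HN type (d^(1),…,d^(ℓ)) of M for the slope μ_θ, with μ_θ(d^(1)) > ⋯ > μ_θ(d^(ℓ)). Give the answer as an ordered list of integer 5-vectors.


Via rank(M_{q-1}∘⋯∘M_p): M ≅ I[1,2], I[3,3], I[3,5], I[4,5], I[5,5]^2.
μ_θ-semistable layers: μ^(1)=21; μ^(2)=16; μ^(3)=-19; μ^(4)=-39

((0, 0, 0, 0, 4); (1, 1, 0, 0, 0); (0, 0, 0, 2, 0); (0, 0, 2, 0, 0))


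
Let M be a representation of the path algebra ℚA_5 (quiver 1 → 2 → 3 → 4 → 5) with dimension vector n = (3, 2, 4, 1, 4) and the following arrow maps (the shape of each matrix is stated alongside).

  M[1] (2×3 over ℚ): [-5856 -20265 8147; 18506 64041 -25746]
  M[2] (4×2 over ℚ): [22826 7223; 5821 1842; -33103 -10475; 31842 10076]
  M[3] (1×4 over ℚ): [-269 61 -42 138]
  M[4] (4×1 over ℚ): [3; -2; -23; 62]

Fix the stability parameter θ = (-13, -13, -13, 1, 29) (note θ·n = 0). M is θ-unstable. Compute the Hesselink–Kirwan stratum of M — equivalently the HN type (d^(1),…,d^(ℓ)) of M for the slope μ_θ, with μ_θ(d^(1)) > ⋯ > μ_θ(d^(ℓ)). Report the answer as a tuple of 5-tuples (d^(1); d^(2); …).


Via rank(M_{q-1}∘⋯∘M_p): M ≅ I[1,1], I[1,3], I[1,5], I[3,3]^2, I[5,5]^3.
μ_θ-semistable layers: μ^(1)=29; μ^(2)=1; μ^(3)=-13

((0, 0, 0, 0, 4); (0, 0, 0, 1, 0); (3, 2, 4, 0, 0))


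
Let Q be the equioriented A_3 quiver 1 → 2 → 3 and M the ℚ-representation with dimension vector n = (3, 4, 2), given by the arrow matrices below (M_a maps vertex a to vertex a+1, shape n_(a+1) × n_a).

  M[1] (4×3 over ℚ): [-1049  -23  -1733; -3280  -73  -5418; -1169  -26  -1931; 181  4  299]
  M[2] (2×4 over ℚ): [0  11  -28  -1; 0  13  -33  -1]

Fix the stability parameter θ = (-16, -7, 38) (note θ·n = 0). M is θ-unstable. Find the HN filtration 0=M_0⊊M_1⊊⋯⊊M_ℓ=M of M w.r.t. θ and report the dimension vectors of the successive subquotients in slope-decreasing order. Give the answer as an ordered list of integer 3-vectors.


Barcode: M ≅ I[1,1], I[1,3]^2, I[2,2]^2. HN layers by μ_θ (3 steps, strictly decreasing):
  μ^(1)=38; μ^(2)=-7; μ^(3)=-16

((0, 0, 2); (0, 4, 0); (3, 0, 0))


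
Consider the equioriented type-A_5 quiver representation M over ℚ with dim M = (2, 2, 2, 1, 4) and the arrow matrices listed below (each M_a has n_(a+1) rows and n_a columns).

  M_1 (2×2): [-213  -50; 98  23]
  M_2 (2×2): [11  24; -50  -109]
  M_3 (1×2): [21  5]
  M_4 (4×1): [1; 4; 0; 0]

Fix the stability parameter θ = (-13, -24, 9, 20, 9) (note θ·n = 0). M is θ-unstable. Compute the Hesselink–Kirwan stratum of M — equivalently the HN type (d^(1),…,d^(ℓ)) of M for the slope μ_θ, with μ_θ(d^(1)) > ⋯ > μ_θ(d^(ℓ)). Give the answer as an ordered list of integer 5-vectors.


Interval decomposition of M: I[1,3], I[1,5], I[5,5]^3.
HN type (ℓ=3): μ^(1)=29/2; μ^(2)=9; μ^(3)=-37/2

((0, 0, 0, 1, 1); (0, 0, 2, 0, 3); (2, 2, 0, 0, 0))


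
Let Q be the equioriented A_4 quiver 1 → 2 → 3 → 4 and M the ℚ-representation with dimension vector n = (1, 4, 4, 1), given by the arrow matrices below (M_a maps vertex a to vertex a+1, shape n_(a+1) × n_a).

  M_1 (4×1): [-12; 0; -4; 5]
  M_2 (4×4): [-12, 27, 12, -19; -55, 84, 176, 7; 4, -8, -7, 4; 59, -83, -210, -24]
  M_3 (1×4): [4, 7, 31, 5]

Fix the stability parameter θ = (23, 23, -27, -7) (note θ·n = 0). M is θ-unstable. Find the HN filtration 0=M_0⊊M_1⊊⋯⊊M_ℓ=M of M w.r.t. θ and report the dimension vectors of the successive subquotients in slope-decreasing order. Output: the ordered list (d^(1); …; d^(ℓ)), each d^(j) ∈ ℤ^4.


Via rank(M_{q-1}∘⋯∘M_p): M ≅ I[1,4], I[2,2], I[2,3]^2, I[3,3].
μ_θ-semistable layers: μ^(1)=23; μ^(2)=3; μ^(3)=-2; μ^(4)=-27

((0, 1, 0, 0); (1, 1, 1, 1); (0, 2, 2, 0); (0, 0, 1, 0))


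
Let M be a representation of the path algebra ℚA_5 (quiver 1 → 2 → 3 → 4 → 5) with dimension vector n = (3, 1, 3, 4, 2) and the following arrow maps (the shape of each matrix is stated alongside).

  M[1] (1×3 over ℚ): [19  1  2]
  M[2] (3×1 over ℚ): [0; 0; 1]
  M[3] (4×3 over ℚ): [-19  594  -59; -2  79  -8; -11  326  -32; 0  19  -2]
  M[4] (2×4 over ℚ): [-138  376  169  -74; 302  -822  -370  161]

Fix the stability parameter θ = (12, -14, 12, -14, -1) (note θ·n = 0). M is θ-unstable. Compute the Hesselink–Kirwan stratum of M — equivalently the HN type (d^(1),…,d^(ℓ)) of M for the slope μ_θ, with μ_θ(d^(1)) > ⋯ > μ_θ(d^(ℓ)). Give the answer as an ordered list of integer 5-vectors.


Barcode: M ≅ I[1,1]^2, I[1,5], I[3,4], I[3,5], I[4,4]. HN layers by μ_θ (3 steps, strictly decreasing):
  μ^(1)=12; μ^(2)=-1; μ^(3)=-14

((2, 0, 0, 0, 0); (1, 1, 3, 3, 2); (0, 0, 0, 1, 0))


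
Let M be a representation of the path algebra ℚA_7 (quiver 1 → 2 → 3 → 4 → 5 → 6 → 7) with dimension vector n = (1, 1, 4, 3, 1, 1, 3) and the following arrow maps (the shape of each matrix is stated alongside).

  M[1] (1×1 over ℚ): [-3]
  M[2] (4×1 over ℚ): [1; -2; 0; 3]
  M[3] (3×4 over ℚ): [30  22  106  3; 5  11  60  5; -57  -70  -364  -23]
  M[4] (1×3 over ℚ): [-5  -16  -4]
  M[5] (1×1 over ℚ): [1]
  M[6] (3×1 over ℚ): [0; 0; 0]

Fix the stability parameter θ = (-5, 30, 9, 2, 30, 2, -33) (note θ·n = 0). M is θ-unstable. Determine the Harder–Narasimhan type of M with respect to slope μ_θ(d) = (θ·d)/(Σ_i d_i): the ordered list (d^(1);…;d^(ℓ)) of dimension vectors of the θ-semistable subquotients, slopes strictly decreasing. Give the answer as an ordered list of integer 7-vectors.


Via rank(M_{q-1}∘⋯∘M_p): M ≅ I[1,6], I[3,3], I[3,4]^2, I[7,7]^3.
μ_θ-semistable layers: μ^(1)=16; μ^(2)=41/3; μ^(3)=9; μ^(4)=11/2; μ^(5)=-5; μ^(6)=-33

((0, 0, 0, 0, 1, 1, 0); (0, 1, 1, 1, 0, 0, 0); (0, 0, 1, 0, 0, 0, 0); (0, 0, 2, 2, 0, 0, 0); (1, 0, 0, 0, 0, 0, 0); (0, 0, 0, 0, 0, 0, 3))


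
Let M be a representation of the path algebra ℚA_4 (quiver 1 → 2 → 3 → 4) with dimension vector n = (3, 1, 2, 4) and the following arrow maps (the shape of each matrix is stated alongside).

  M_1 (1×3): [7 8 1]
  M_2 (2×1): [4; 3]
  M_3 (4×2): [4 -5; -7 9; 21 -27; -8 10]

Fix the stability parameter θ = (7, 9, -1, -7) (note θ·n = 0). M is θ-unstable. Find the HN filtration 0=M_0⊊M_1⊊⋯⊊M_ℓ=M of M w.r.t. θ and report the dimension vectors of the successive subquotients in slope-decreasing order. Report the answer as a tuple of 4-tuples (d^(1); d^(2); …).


Interval decomposition of M: I[1,1]^2, I[1,4], I[3,4], I[4,4]^2.
HN type (ℓ=4): μ^(1)=7; μ^(2)=2; μ^(3)=-4; μ^(4)=-7

((2, 0, 0, 0); (1, 1, 1, 1); (0, 0, 1, 1); (0, 0, 0, 2))
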